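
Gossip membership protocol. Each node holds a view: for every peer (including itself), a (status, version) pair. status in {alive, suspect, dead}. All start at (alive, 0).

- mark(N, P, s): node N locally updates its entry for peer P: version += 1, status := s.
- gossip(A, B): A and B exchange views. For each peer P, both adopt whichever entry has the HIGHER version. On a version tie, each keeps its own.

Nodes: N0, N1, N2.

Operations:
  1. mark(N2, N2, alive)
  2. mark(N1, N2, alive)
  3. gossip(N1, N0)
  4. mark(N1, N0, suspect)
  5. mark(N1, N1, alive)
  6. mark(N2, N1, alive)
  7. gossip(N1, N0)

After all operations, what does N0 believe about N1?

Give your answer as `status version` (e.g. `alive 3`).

Op 1: N2 marks N2=alive -> (alive,v1)
Op 2: N1 marks N2=alive -> (alive,v1)
Op 3: gossip N1<->N0 -> N1.N0=(alive,v0) N1.N1=(alive,v0) N1.N2=(alive,v1) | N0.N0=(alive,v0) N0.N1=(alive,v0) N0.N2=(alive,v1)
Op 4: N1 marks N0=suspect -> (suspect,v1)
Op 5: N1 marks N1=alive -> (alive,v1)
Op 6: N2 marks N1=alive -> (alive,v1)
Op 7: gossip N1<->N0 -> N1.N0=(suspect,v1) N1.N1=(alive,v1) N1.N2=(alive,v1) | N0.N0=(suspect,v1) N0.N1=(alive,v1) N0.N2=(alive,v1)

Answer: alive 1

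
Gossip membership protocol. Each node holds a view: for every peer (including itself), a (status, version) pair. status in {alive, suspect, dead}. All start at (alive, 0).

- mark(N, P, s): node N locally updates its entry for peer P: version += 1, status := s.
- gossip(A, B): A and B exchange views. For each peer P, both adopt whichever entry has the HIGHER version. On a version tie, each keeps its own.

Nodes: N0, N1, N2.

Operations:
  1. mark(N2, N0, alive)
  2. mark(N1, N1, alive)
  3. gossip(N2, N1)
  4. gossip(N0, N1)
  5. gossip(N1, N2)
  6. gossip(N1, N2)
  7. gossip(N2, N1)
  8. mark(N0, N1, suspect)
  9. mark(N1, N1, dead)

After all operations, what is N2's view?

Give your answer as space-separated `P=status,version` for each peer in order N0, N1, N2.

Answer: N0=alive,1 N1=alive,1 N2=alive,0

Derivation:
Op 1: N2 marks N0=alive -> (alive,v1)
Op 2: N1 marks N1=alive -> (alive,v1)
Op 3: gossip N2<->N1 -> N2.N0=(alive,v1) N2.N1=(alive,v1) N2.N2=(alive,v0) | N1.N0=(alive,v1) N1.N1=(alive,v1) N1.N2=(alive,v0)
Op 4: gossip N0<->N1 -> N0.N0=(alive,v1) N0.N1=(alive,v1) N0.N2=(alive,v0) | N1.N0=(alive,v1) N1.N1=(alive,v1) N1.N2=(alive,v0)
Op 5: gossip N1<->N2 -> N1.N0=(alive,v1) N1.N1=(alive,v1) N1.N2=(alive,v0) | N2.N0=(alive,v1) N2.N1=(alive,v1) N2.N2=(alive,v0)
Op 6: gossip N1<->N2 -> N1.N0=(alive,v1) N1.N1=(alive,v1) N1.N2=(alive,v0) | N2.N0=(alive,v1) N2.N1=(alive,v1) N2.N2=(alive,v0)
Op 7: gossip N2<->N1 -> N2.N0=(alive,v1) N2.N1=(alive,v1) N2.N2=(alive,v0) | N1.N0=(alive,v1) N1.N1=(alive,v1) N1.N2=(alive,v0)
Op 8: N0 marks N1=suspect -> (suspect,v2)
Op 9: N1 marks N1=dead -> (dead,v2)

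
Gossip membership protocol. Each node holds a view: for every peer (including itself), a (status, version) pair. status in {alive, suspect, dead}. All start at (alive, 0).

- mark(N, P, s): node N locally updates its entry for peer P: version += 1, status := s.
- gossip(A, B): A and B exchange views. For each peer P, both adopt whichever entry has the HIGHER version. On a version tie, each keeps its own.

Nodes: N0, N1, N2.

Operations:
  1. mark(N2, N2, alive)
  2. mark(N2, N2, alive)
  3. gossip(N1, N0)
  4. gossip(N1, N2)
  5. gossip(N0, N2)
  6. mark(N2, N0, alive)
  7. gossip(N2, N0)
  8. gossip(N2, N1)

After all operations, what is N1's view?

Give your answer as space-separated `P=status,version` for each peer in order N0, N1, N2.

Answer: N0=alive,1 N1=alive,0 N2=alive,2

Derivation:
Op 1: N2 marks N2=alive -> (alive,v1)
Op 2: N2 marks N2=alive -> (alive,v2)
Op 3: gossip N1<->N0 -> N1.N0=(alive,v0) N1.N1=(alive,v0) N1.N2=(alive,v0) | N0.N0=(alive,v0) N0.N1=(alive,v0) N0.N2=(alive,v0)
Op 4: gossip N1<->N2 -> N1.N0=(alive,v0) N1.N1=(alive,v0) N1.N2=(alive,v2) | N2.N0=(alive,v0) N2.N1=(alive,v0) N2.N2=(alive,v2)
Op 5: gossip N0<->N2 -> N0.N0=(alive,v0) N0.N1=(alive,v0) N0.N2=(alive,v2) | N2.N0=(alive,v0) N2.N1=(alive,v0) N2.N2=(alive,v2)
Op 6: N2 marks N0=alive -> (alive,v1)
Op 7: gossip N2<->N0 -> N2.N0=(alive,v1) N2.N1=(alive,v0) N2.N2=(alive,v2) | N0.N0=(alive,v1) N0.N1=(alive,v0) N0.N2=(alive,v2)
Op 8: gossip N2<->N1 -> N2.N0=(alive,v1) N2.N1=(alive,v0) N2.N2=(alive,v2) | N1.N0=(alive,v1) N1.N1=(alive,v0) N1.N2=(alive,v2)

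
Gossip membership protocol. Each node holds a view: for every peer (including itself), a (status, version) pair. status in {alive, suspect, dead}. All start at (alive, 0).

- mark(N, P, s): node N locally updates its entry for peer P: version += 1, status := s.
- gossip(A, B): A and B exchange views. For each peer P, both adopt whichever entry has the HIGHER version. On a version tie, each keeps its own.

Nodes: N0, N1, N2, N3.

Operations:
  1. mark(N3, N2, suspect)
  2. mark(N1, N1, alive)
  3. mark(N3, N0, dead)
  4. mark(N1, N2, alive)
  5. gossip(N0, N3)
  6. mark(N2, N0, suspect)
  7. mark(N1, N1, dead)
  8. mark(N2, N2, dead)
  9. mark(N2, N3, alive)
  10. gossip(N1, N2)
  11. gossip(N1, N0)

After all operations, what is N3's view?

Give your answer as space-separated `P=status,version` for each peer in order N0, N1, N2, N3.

Op 1: N3 marks N2=suspect -> (suspect,v1)
Op 2: N1 marks N1=alive -> (alive,v1)
Op 3: N3 marks N0=dead -> (dead,v1)
Op 4: N1 marks N2=alive -> (alive,v1)
Op 5: gossip N0<->N3 -> N0.N0=(dead,v1) N0.N1=(alive,v0) N0.N2=(suspect,v1) N0.N3=(alive,v0) | N3.N0=(dead,v1) N3.N1=(alive,v0) N3.N2=(suspect,v1) N3.N3=(alive,v0)
Op 6: N2 marks N0=suspect -> (suspect,v1)
Op 7: N1 marks N1=dead -> (dead,v2)
Op 8: N2 marks N2=dead -> (dead,v1)
Op 9: N2 marks N3=alive -> (alive,v1)
Op 10: gossip N1<->N2 -> N1.N0=(suspect,v1) N1.N1=(dead,v2) N1.N2=(alive,v1) N1.N3=(alive,v1) | N2.N0=(suspect,v1) N2.N1=(dead,v2) N2.N2=(dead,v1) N2.N3=(alive,v1)
Op 11: gossip N1<->N0 -> N1.N0=(suspect,v1) N1.N1=(dead,v2) N1.N2=(alive,v1) N1.N3=(alive,v1) | N0.N0=(dead,v1) N0.N1=(dead,v2) N0.N2=(suspect,v1) N0.N3=(alive,v1)

Answer: N0=dead,1 N1=alive,0 N2=suspect,1 N3=alive,0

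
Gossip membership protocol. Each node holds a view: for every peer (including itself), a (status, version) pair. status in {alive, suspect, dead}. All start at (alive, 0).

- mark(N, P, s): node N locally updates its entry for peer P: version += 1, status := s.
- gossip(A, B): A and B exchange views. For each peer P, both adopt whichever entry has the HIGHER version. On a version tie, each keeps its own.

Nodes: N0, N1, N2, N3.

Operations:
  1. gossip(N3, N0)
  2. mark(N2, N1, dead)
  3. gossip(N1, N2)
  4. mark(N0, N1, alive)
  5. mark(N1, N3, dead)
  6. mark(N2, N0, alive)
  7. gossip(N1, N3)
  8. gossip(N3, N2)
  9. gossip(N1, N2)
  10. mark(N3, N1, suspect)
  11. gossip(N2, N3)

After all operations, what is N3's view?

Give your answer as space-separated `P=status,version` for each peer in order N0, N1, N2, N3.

Answer: N0=alive,1 N1=suspect,2 N2=alive,0 N3=dead,1

Derivation:
Op 1: gossip N3<->N0 -> N3.N0=(alive,v0) N3.N1=(alive,v0) N3.N2=(alive,v0) N3.N3=(alive,v0) | N0.N0=(alive,v0) N0.N1=(alive,v0) N0.N2=(alive,v0) N0.N3=(alive,v0)
Op 2: N2 marks N1=dead -> (dead,v1)
Op 3: gossip N1<->N2 -> N1.N0=(alive,v0) N1.N1=(dead,v1) N1.N2=(alive,v0) N1.N3=(alive,v0) | N2.N0=(alive,v0) N2.N1=(dead,v1) N2.N2=(alive,v0) N2.N3=(alive,v0)
Op 4: N0 marks N1=alive -> (alive,v1)
Op 5: N1 marks N3=dead -> (dead,v1)
Op 6: N2 marks N0=alive -> (alive,v1)
Op 7: gossip N1<->N3 -> N1.N0=(alive,v0) N1.N1=(dead,v1) N1.N2=(alive,v0) N1.N3=(dead,v1) | N3.N0=(alive,v0) N3.N1=(dead,v1) N3.N2=(alive,v0) N3.N3=(dead,v1)
Op 8: gossip N3<->N2 -> N3.N0=(alive,v1) N3.N1=(dead,v1) N3.N2=(alive,v0) N3.N3=(dead,v1) | N2.N0=(alive,v1) N2.N1=(dead,v1) N2.N2=(alive,v0) N2.N3=(dead,v1)
Op 9: gossip N1<->N2 -> N1.N0=(alive,v1) N1.N1=(dead,v1) N1.N2=(alive,v0) N1.N3=(dead,v1) | N2.N0=(alive,v1) N2.N1=(dead,v1) N2.N2=(alive,v0) N2.N3=(dead,v1)
Op 10: N3 marks N1=suspect -> (suspect,v2)
Op 11: gossip N2<->N3 -> N2.N0=(alive,v1) N2.N1=(suspect,v2) N2.N2=(alive,v0) N2.N3=(dead,v1) | N3.N0=(alive,v1) N3.N1=(suspect,v2) N3.N2=(alive,v0) N3.N3=(dead,v1)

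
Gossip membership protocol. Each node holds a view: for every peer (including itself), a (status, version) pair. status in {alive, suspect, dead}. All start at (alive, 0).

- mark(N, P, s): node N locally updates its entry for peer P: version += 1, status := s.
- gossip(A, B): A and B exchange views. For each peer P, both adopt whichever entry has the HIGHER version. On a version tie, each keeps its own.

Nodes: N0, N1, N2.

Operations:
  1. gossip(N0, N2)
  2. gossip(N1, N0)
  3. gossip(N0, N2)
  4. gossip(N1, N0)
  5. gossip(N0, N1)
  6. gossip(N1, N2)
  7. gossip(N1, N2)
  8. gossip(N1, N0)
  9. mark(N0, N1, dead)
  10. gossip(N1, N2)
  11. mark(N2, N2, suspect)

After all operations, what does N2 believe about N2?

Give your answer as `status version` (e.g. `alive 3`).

Answer: suspect 1

Derivation:
Op 1: gossip N0<->N2 -> N0.N0=(alive,v0) N0.N1=(alive,v0) N0.N2=(alive,v0) | N2.N0=(alive,v0) N2.N1=(alive,v0) N2.N2=(alive,v0)
Op 2: gossip N1<->N0 -> N1.N0=(alive,v0) N1.N1=(alive,v0) N1.N2=(alive,v0) | N0.N0=(alive,v0) N0.N1=(alive,v0) N0.N2=(alive,v0)
Op 3: gossip N0<->N2 -> N0.N0=(alive,v0) N0.N1=(alive,v0) N0.N2=(alive,v0) | N2.N0=(alive,v0) N2.N1=(alive,v0) N2.N2=(alive,v0)
Op 4: gossip N1<->N0 -> N1.N0=(alive,v0) N1.N1=(alive,v0) N1.N2=(alive,v0) | N0.N0=(alive,v0) N0.N1=(alive,v0) N0.N2=(alive,v0)
Op 5: gossip N0<->N1 -> N0.N0=(alive,v0) N0.N1=(alive,v0) N0.N2=(alive,v0) | N1.N0=(alive,v0) N1.N1=(alive,v0) N1.N2=(alive,v0)
Op 6: gossip N1<->N2 -> N1.N0=(alive,v0) N1.N1=(alive,v0) N1.N2=(alive,v0) | N2.N0=(alive,v0) N2.N1=(alive,v0) N2.N2=(alive,v0)
Op 7: gossip N1<->N2 -> N1.N0=(alive,v0) N1.N1=(alive,v0) N1.N2=(alive,v0) | N2.N0=(alive,v0) N2.N1=(alive,v0) N2.N2=(alive,v0)
Op 8: gossip N1<->N0 -> N1.N0=(alive,v0) N1.N1=(alive,v0) N1.N2=(alive,v0) | N0.N0=(alive,v0) N0.N1=(alive,v0) N0.N2=(alive,v0)
Op 9: N0 marks N1=dead -> (dead,v1)
Op 10: gossip N1<->N2 -> N1.N0=(alive,v0) N1.N1=(alive,v0) N1.N2=(alive,v0) | N2.N0=(alive,v0) N2.N1=(alive,v0) N2.N2=(alive,v0)
Op 11: N2 marks N2=suspect -> (suspect,v1)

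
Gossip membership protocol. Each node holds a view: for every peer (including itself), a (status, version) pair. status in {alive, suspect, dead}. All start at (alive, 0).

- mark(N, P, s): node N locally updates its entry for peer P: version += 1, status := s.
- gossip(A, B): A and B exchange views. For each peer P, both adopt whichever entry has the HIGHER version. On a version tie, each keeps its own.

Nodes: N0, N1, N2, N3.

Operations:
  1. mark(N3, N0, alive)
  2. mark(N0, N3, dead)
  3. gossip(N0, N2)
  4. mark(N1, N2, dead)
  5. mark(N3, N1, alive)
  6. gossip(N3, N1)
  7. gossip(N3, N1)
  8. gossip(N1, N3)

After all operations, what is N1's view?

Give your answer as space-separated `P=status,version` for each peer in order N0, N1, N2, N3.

Answer: N0=alive,1 N1=alive,1 N2=dead,1 N3=alive,0

Derivation:
Op 1: N3 marks N0=alive -> (alive,v1)
Op 2: N0 marks N3=dead -> (dead,v1)
Op 3: gossip N0<->N2 -> N0.N0=(alive,v0) N0.N1=(alive,v0) N0.N2=(alive,v0) N0.N3=(dead,v1) | N2.N0=(alive,v0) N2.N1=(alive,v0) N2.N2=(alive,v0) N2.N3=(dead,v1)
Op 4: N1 marks N2=dead -> (dead,v1)
Op 5: N3 marks N1=alive -> (alive,v1)
Op 6: gossip N3<->N1 -> N3.N0=(alive,v1) N3.N1=(alive,v1) N3.N2=(dead,v1) N3.N3=(alive,v0) | N1.N0=(alive,v1) N1.N1=(alive,v1) N1.N2=(dead,v1) N1.N3=(alive,v0)
Op 7: gossip N3<->N1 -> N3.N0=(alive,v1) N3.N1=(alive,v1) N3.N2=(dead,v1) N3.N3=(alive,v0) | N1.N0=(alive,v1) N1.N1=(alive,v1) N1.N2=(dead,v1) N1.N3=(alive,v0)
Op 8: gossip N1<->N3 -> N1.N0=(alive,v1) N1.N1=(alive,v1) N1.N2=(dead,v1) N1.N3=(alive,v0) | N3.N0=(alive,v1) N3.N1=(alive,v1) N3.N2=(dead,v1) N3.N3=(alive,v0)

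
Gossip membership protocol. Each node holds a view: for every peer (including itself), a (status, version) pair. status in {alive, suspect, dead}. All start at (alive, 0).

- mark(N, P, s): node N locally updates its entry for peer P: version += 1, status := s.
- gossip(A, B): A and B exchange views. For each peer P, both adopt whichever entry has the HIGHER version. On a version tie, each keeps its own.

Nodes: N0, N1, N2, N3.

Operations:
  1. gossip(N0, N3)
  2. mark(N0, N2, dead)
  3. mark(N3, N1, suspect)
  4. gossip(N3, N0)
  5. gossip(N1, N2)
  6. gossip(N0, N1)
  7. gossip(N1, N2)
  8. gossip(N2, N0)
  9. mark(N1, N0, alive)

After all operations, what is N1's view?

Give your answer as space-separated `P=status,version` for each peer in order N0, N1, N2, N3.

Answer: N0=alive,1 N1=suspect,1 N2=dead,1 N3=alive,0

Derivation:
Op 1: gossip N0<->N3 -> N0.N0=(alive,v0) N0.N1=(alive,v0) N0.N2=(alive,v0) N0.N3=(alive,v0) | N3.N0=(alive,v0) N3.N1=(alive,v0) N3.N2=(alive,v0) N3.N3=(alive,v0)
Op 2: N0 marks N2=dead -> (dead,v1)
Op 3: N3 marks N1=suspect -> (suspect,v1)
Op 4: gossip N3<->N0 -> N3.N0=(alive,v0) N3.N1=(suspect,v1) N3.N2=(dead,v1) N3.N3=(alive,v0) | N0.N0=(alive,v0) N0.N1=(suspect,v1) N0.N2=(dead,v1) N0.N3=(alive,v0)
Op 5: gossip N1<->N2 -> N1.N0=(alive,v0) N1.N1=(alive,v0) N1.N2=(alive,v0) N1.N3=(alive,v0) | N2.N0=(alive,v0) N2.N1=(alive,v0) N2.N2=(alive,v0) N2.N3=(alive,v0)
Op 6: gossip N0<->N1 -> N0.N0=(alive,v0) N0.N1=(suspect,v1) N0.N2=(dead,v1) N0.N3=(alive,v0) | N1.N0=(alive,v0) N1.N1=(suspect,v1) N1.N2=(dead,v1) N1.N3=(alive,v0)
Op 7: gossip N1<->N2 -> N1.N0=(alive,v0) N1.N1=(suspect,v1) N1.N2=(dead,v1) N1.N3=(alive,v0) | N2.N0=(alive,v0) N2.N1=(suspect,v1) N2.N2=(dead,v1) N2.N3=(alive,v0)
Op 8: gossip N2<->N0 -> N2.N0=(alive,v0) N2.N1=(suspect,v1) N2.N2=(dead,v1) N2.N3=(alive,v0) | N0.N0=(alive,v0) N0.N1=(suspect,v1) N0.N2=(dead,v1) N0.N3=(alive,v0)
Op 9: N1 marks N0=alive -> (alive,v1)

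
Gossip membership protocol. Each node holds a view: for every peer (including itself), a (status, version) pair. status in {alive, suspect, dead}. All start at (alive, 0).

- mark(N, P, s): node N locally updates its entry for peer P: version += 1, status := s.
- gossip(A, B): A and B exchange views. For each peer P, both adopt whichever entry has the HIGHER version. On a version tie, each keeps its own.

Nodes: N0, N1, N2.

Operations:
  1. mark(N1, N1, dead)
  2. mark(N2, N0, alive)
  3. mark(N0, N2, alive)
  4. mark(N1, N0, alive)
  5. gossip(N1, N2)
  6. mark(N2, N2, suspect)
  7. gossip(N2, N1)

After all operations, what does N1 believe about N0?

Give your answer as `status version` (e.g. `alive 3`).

Op 1: N1 marks N1=dead -> (dead,v1)
Op 2: N2 marks N0=alive -> (alive,v1)
Op 3: N0 marks N2=alive -> (alive,v1)
Op 4: N1 marks N0=alive -> (alive,v1)
Op 5: gossip N1<->N2 -> N1.N0=(alive,v1) N1.N1=(dead,v1) N1.N2=(alive,v0) | N2.N0=(alive,v1) N2.N1=(dead,v1) N2.N2=(alive,v0)
Op 6: N2 marks N2=suspect -> (suspect,v1)
Op 7: gossip N2<->N1 -> N2.N0=(alive,v1) N2.N1=(dead,v1) N2.N2=(suspect,v1) | N1.N0=(alive,v1) N1.N1=(dead,v1) N1.N2=(suspect,v1)

Answer: alive 1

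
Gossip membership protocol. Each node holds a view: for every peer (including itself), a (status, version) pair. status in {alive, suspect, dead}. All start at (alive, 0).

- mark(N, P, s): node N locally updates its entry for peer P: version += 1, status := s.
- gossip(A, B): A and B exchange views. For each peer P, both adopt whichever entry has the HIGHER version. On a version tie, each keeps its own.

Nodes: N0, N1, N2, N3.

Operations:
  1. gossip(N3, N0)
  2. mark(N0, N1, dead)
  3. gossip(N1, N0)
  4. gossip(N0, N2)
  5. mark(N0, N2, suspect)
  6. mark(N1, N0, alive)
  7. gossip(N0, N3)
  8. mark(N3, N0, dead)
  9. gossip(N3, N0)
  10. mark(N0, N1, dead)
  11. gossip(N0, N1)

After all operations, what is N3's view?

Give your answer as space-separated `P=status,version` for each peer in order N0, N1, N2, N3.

Op 1: gossip N3<->N0 -> N3.N0=(alive,v0) N3.N1=(alive,v0) N3.N2=(alive,v0) N3.N3=(alive,v0) | N0.N0=(alive,v0) N0.N1=(alive,v0) N0.N2=(alive,v0) N0.N3=(alive,v0)
Op 2: N0 marks N1=dead -> (dead,v1)
Op 3: gossip N1<->N0 -> N1.N0=(alive,v0) N1.N1=(dead,v1) N1.N2=(alive,v0) N1.N3=(alive,v0) | N0.N0=(alive,v0) N0.N1=(dead,v1) N0.N2=(alive,v0) N0.N3=(alive,v0)
Op 4: gossip N0<->N2 -> N0.N0=(alive,v0) N0.N1=(dead,v1) N0.N2=(alive,v0) N0.N3=(alive,v0) | N2.N0=(alive,v0) N2.N1=(dead,v1) N2.N2=(alive,v0) N2.N3=(alive,v0)
Op 5: N0 marks N2=suspect -> (suspect,v1)
Op 6: N1 marks N0=alive -> (alive,v1)
Op 7: gossip N0<->N3 -> N0.N0=(alive,v0) N0.N1=(dead,v1) N0.N2=(suspect,v1) N0.N3=(alive,v0) | N3.N0=(alive,v0) N3.N1=(dead,v1) N3.N2=(suspect,v1) N3.N3=(alive,v0)
Op 8: N3 marks N0=dead -> (dead,v1)
Op 9: gossip N3<->N0 -> N3.N0=(dead,v1) N3.N1=(dead,v1) N3.N2=(suspect,v1) N3.N3=(alive,v0) | N0.N0=(dead,v1) N0.N1=(dead,v1) N0.N2=(suspect,v1) N0.N3=(alive,v0)
Op 10: N0 marks N1=dead -> (dead,v2)
Op 11: gossip N0<->N1 -> N0.N0=(dead,v1) N0.N1=(dead,v2) N0.N2=(suspect,v1) N0.N3=(alive,v0) | N1.N0=(alive,v1) N1.N1=(dead,v2) N1.N2=(suspect,v1) N1.N3=(alive,v0)

Answer: N0=dead,1 N1=dead,1 N2=suspect,1 N3=alive,0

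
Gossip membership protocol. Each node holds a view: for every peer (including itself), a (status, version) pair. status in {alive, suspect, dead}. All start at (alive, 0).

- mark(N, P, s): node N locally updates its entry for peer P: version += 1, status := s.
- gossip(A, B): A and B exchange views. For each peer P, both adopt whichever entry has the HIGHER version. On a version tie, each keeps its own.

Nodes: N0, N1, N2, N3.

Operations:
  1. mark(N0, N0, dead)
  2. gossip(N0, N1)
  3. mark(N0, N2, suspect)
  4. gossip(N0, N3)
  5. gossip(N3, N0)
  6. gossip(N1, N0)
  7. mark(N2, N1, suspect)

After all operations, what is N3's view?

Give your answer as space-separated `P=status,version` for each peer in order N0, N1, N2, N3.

Op 1: N0 marks N0=dead -> (dead,v1)
Op 2: gossip N0<->N1 -> N0.N0=(dead,v1) N0.N1=(alive,v0) N0.N2=(alive,v0) N0.N3=(alive,v0) | N1.N0=(dead,v1) N1.N1=(alive,v0) N1.N2=(alive,v0) N1.N3=(alive,v0)
Op 3: N0 marks N2=suspect -> (suspect,v1)
Op 4: gossip N0<->N3 -> N0.N0=(dead,v1) N0.N1=(alive,v0) N0.N2=(suspect,v1) N0.N3=(alive,v0) | N3.N0=(dead,v1) N3.N1=(alive,v0) N3.N2=(suspect,v1) N3.N3=(alive,v0)
Op 5: gossip N3<->N0 -> N3.N0=(dead,v1) N3.N1=(alive,v0) N3.N2=(suspect,v1) N3.N3=(alive,v0) | N0.N0=(dead,v1) N0.N1=(alive,v0) N0.N2=(suspect,v1) N0.N3=(alive,v0)
Op 6: gossip N1<->N0 -> N1.N0=(dead,v1) N1.N1=(alive,v0) N1.N2=(suspect,v1) N1.N3=(alive,v0) | N0.N0=(dead,v1) N0.N1=(alive,v0) N0.N2=(suspect,v1) N0.N3=(alive,v0)
Op 7: N2 marks N1=suspect -> (suspect,v1)

Answer: N0=dead,1 N1=alive,0 N2=suspect,1 N3=alive,0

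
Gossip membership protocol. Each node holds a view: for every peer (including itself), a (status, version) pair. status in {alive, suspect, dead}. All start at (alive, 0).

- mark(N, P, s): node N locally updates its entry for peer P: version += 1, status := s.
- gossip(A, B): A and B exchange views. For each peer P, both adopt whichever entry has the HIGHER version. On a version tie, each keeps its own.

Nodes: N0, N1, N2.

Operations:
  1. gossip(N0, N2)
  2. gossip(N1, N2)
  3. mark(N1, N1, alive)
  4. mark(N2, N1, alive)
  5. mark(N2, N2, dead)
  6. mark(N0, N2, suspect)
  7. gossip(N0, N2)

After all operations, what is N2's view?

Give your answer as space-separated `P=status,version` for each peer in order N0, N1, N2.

Op 1: gossip N0<->N2 -> N0.N0=(alive,v0) N0.N1=(alive,v0) N0.N2=(alive,v0) | N2.N0=(alive,v0) N2.N1=(alive,v0) N2.N2=(alive,v0)
Op 2: gossip N1<->N2 -> N1.N0=(alive,v0) N1.N1=(alive,v0) N1.N2=(alive,v0) | N2.N0=(alive,v0) N2.N1=(alive,v0) N2.N2=(alive,v0)
Op 3: N1 marks N1=alive -> (alive,v1)
Op 4: N2 marks N1=alive -> (alive,v1)
Op 5: N2 marks N2=dead -> (dead,v1)
Op 6: N0 marks N2=suspect -> (suspect,v1)
Op 7: gossip N0<->N2 -> N0.N0=(alive,v0) N0.N1=(alive,v1) N0.N2=(suspect,v1) | N2.N0=(alive,v0) N2.N1=(alive,v1) N2.N2=(dead,v1)

Answer: N0=alive,0 N1=alive,1 N2=dead,1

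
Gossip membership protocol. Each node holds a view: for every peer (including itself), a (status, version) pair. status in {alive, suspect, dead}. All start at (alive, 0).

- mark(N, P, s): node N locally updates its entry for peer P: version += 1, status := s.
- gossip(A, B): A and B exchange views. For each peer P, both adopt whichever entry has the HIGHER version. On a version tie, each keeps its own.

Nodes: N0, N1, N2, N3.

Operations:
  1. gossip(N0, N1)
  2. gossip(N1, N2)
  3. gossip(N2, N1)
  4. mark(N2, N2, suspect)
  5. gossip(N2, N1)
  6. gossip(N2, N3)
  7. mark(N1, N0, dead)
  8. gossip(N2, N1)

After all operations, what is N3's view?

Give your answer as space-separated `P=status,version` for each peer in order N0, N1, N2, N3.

Answer: N0=alive,0 N1=alive,0 N2=suspect,1 N3=alive,0

Derivation:
Op 1: gossip N0<->N1 -> N0.N0=(alive,v0) N0.N1=(alive,v0) N0.N2=(alive,v0) N0.N3=(alive,v0) | N1.N0=(alive,v0) N1.N1=(alive,v0) N1.N2=(alive,v0) N1.N3=(alive,v0)
Op 2: gossip N1<->N2 -> N1.N0=(alive,v0) N1.N1=(alive,v0) N1.N2=(alive,v0) N1.N3=(alive,v0) | N2.N0=(alive,v0) N2.N1=(alive,v0) N2.N2=(alive,v0) N2.N3=(alive,v0)
Op 3: gossip N2<->N1 -> N2.N0=(alive,v0) N2.N1=(alive,v0) N2.N2=(alive,v0) N2.N3=(alive,v0) | N1.N0=(alive,v0) N1.N1=(alive,v0) N1.N2=(alive,v0) N1.N3=(alive,v0)
Op 4: N2 marks N2=suspect -> (suspect,v1)
Op 5: gossip N2<->N1 -> N2.N0=(alive,v0) N2.N1=(alive,v0) N2.N2=(suspect,v1) N2.N3=(alive,v0) | N1.N0=(alive,v0) N1.N1=(alive,v0) N1.N2=(suspect,v1) N1.N3=(alive,v0)
Op 6: gossip N2<->N3 -> N2.N0=(alive,v0) N2.N1=(alive,v0) N2.N2=(suspect,v1) N2.N3=(alive,v0) | N3.N0=(alive,v0) N3.N1=(alive,v0) N3.N2=(suspect,v1) N3.N3=(alive,v0)
Op 7: N1 marks N0=dead -> (dead,v1)
Op 8: gossip N2<->N1 -> N2.N0=(dead,v1) N2.N1=(alive,v0) N2.N2=(suspect,v1) N2.N3=(alive,v0) | N1.N0=(dead,v1) N1.N1=(alive,v0) N1.N2=(suspect,v1) N1.N3=(alive,v0)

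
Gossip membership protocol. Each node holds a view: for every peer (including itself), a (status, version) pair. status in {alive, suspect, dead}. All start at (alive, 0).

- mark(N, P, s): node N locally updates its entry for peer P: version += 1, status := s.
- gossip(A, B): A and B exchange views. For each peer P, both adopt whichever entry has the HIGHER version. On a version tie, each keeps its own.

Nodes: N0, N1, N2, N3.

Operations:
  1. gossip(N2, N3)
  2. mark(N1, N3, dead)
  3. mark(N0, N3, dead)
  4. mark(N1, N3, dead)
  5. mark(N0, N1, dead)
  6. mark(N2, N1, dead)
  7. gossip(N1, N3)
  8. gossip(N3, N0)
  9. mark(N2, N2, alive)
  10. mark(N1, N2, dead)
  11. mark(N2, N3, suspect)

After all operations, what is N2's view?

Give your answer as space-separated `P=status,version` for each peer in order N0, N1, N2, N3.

Answer: N0=alive,0 N1=dead,1 N2=alive,1 N3=suspect,1

Derivation:
Op 1: gossip N2<->N3 -> N2.N0=(alive,v0) N2.N1=(alive,v0) N2.N2=(alive,v0) N2.N3=(alive,v0) | N3.N0=(alive,v0) N3.N1=(alive,v0) N3.N2=(alive,v0) N3.N3=(alive,v0)
Op 2: N1 marks N3=dead -> (dead,v1)
Op 3: N0 marks N3=dead -> (dead,v1)
Op 4: N1 marks N3=dead -> (dead,v2)
Op 5: N0 marks N1=dead -> (dead,v1)
Op 6: N2 marks N1=dead -> (dead,v1)
Op 7: gossip N1<->N3 -> N1.N0=(alive,v0) N1.N1=(alive,v0) N1.N2=(alive,v0) N1.N3=(dead,v2) | N3.N0=(alive,v0) N3.N1=(alive,v0) N3.N2=(alive,v0) N3.N3=(dead,v2)
Op 8: gossip N3<->N0 -> N3.N0=(alive,v0) N3.N1=(dead,v1) N3.N2=(alive,v0) N3.N3=(dead,v2) | N0.N0=(alive,v0) N0.N1=(dead,v1) N0.N2=(alive,v0) N0.N3=(dead,v2)
Op 9: N2 marks N2=alive -> (alive,v1)
Op 10: N1 marks N2=dead -> (dead,v1)
Op 11: N2 marks N3=suspect -> (suspect,v1)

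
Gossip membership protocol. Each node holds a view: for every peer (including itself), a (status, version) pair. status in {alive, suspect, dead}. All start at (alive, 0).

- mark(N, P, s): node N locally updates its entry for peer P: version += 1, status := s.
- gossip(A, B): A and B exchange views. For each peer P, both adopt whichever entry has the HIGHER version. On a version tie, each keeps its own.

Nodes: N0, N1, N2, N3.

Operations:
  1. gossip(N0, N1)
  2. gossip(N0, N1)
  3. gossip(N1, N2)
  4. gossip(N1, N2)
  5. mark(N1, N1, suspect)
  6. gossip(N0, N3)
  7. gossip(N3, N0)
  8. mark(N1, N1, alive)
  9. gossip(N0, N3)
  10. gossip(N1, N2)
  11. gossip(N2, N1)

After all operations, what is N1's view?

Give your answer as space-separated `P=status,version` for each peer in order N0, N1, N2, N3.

Answer: N0=alive,0 N1=alive,2 N2=alive,0 N3=alive,0

Derivation:
Op 1: gossip N0<->N1 -> N0.N0=(alive,v0) N0.N1=(alive,v0) N0.N2=(alive,v0) N0.N3=(alive,v0) | N1.N0=(alive,v0) N1.N1=(alive,v0) N1.N2=(alive,v0) N1.N3=(alive,v0)
Op 2: gossip N0<->N1 -> N0.N0=(alive,v0) N0.N1=(alive,v0) N0.N2=(alive,v0) N0.N3=(alive,v0) | N1.N0=(alive,v0) N1.N1=(alive,v0) N1.N2=(alive,v0) N1.N3=(alive,v0)
Op 3: gossip N1<->N2 -> N1.N0=(alive,v0) N1.N1=(alive,v0) N1.N2=(alive,v0) N1.N3=(alive,v0) | N2.N0=(alive,v0) N2.N1=(alive,v0) N2.N2=(alive,v0) N2.N3=(alive,v0)
Op 4: gossip N1<->N2 -> N1.N0=(alive,v0) N1.N1=(alive,v0) N1.N2=(alive,v0) N1.N3=(alive,v0) | N2.N0=(alive,v0) N2.N1=(alive,v0) N2.N2=(alive,v0) N2.N3=(alive,v0)
Op 5: N1 marks N1=suspect -> (suspect,v1)
Op 6: gossip N0<->N3 -> N0.N0=(alive,v0) N0.N1=(alive,v0) N0.N2=(alive,v0) N0.N3=(alive,v0) | N3.N0=(alive,v0) N3.N1=(alive,v0) N3.N2=(alive,v0) N3.N3=(alive,v0)
Op 7: gossip N3<->N0 -> N3.N0=(alive,v0) N3.N1=(alive,v0) N3.N2=(alive,v0) N3.N3=(alive,v0) | N0.N0=(alive,v0) N0.N1=(alive,v0) N0.N2=(alive,v0) N0.N3=(alive,v0)
Op 8: N1 marks N1=alive -> (alive,v2)
Op 9: gossip N0<->N3 -> N0.N0=(alive,v0) N0.N1=(alive,v0) N0.N2=(alive,v0) N0.N3=(alive,v0) | N3.N0=(alive,v0) N3.N1=(alive,v0) N3.N2=(alive,v0) N3.N3=(alive,v0)
Op 10: gossip N1<->N2 -> N1.N0=(alive,v0) N1.N1=(alive,v2) N1.N2=(alive,v0) N1.N3=(alive,v0) | N2.N0=(alive,v0) N2.N1=(alive,v2) N2.N2=(alive,v0) N2.N3=(alive,v0)
Op 11: gossip N2<->N1 -> N2.N0=(alive,v0) N2.N1=(alive,v2) N2.N2=(alive,v0) N2.N3=(alive,v0) | N1.N0=(alive,v0) N1.N1=(alive,v2) N1.N2=(alive,v0) N1.N3=(alive,v0)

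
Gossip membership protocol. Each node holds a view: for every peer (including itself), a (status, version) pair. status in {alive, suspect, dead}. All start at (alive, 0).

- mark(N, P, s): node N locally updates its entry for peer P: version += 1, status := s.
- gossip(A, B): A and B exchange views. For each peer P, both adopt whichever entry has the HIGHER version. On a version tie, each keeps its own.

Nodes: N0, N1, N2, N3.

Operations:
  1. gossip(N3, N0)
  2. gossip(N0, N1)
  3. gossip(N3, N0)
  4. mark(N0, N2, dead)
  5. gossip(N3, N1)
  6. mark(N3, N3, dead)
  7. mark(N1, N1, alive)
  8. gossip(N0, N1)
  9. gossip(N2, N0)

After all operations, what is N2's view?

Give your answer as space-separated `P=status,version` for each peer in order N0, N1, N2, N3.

Op 1: gossip N3<->N0 -> N3.N0=(alive,v0) N3.N1=(alive,v0) N3.N2=(alive,v0) N3.N3=(alive,v0) | N0.N0=(alive,v0) N0.N1=(alive,v0) N0.N2=(alive,v0) N0.N3=(alive,v0)
Op 2: gossip N0<->N1 -> N0.N0=(alive,v0) N0.N1=(alive,v0) N0.N2=(alive,v0) N0.N3=(alive,v0) | N1.N0=(alive,v0) N1.N1=(alive,v0) N1.N2=(alive,v0) N1.N3=(alive,v0)
Op 3: gossip N3<->N0 -> N3.N0=(alive,v0) N3.N1=(alive,v0) N3.N2=(alive,v0) N3.N3=(alive,v0) | N0.N0=(alive,v0) N0.N1=(alive,v0) N0.N2=(alive,v0) N0.N3=(alive,v0)
Op 4: N0 marks N2=dead -> (dead,v1)
Op 5: gossip N3<->N1 -> N3.N0=(alive,v0) N3.N1=(alive,v0) N3.N2=(alive,v0) N3.N3=(alive,v0) | N1.N0=(alive,v0) N1.N1=(alive,v0) N1.N2=(alive,v0) N1.N3=(alive,v0)
Op 6: N3 marks N3=dead -> (dead,v1)
Op 7: N1 marks N1=alive -> (alive,v1)
Op 8: gossip N0<->N1 -> N0.N0=(alive,v0) N0.N1=(alive,v1) N0.N2=(dead,v1) N0.N3=(alive,v0) | N1.N0=(alive,v0) N1.N1=(alive,v1) N1.N2=(dead,v1) N1.N3=(alive,v0)
Op 9: gossip N2<->N0 -> N2.N0=(alive,v0) N2.N1=(alive,v1) N2.N2=(dead,v1) N2.N3=(alive,v0) | N0.N0=(alive,v0) N0.N1=(alive,v1) N0.N2=(dead,v1) N0.N3=(alive,v0)

Answer: N0=alive,0 N1=alive,1 N2=dead,1 N3=alive,0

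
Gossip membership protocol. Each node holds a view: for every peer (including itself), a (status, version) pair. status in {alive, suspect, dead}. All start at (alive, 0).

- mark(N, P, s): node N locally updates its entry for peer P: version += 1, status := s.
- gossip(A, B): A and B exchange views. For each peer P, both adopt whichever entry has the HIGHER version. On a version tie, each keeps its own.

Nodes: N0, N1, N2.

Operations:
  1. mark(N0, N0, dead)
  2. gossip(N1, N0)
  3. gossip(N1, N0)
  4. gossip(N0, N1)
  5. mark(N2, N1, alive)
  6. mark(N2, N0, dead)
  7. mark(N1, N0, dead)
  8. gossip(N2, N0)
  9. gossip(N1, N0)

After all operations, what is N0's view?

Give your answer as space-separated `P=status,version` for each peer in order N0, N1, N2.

Op 1: N0 marks N0=dead -> (dead,v1)
Op 2: gossip N1<->N0 -> N1.N0=(dead,v1) N1.N1=(alive,v0) N1.N2=(alive,v0) | N0.N0=(dead,v1) N0.N1=(alive,v0) N0.N2=(alive,v0)
Op 3: gossip N1<->N0 -> N1.N0=(dead,v1) N1.N1=(alive,v0) N1.N2=(alive,v0) | N0.N0=(dead,v1) N0.N1=(alive,v0) N0.N2=(alive,v0)
Op 4: gossip N0<->N1 -> N0.N0=(dead,v1) N0.N1=(alive,v0) N0.N2=(alive,v0) | N1.N0=(dead,v1) N1.N1=(alive,v0) N1.N2=(alive,v0)
Op 5: N2 marks N1=alive -> (alive,v1)
Op 6: N2 marks N0=dead -> (dead,v1)
Op 7: N1 marks N0=dead -> (dead,v2)
Op 8: gossip N2<->N0 -> N2.N0=(dead,v1) N2.N1=(alive,v1) N2.N2=(alive,v0) | N0.N0=(dead,v1) N0.N1=(alive,v1) N0.N2=(alive,v0)
Op 9: gossip N1<->N0 -> N1.N0=(dead,v2) N1.N1=(alive,v1) N1.N2=(alive,v0) | N0.N0=(dead,v2) N0.N1=(alive,v1) N0.N2=(alive,v0)

Answer: N0=dead,2 N1=alive,1 N2=alive,0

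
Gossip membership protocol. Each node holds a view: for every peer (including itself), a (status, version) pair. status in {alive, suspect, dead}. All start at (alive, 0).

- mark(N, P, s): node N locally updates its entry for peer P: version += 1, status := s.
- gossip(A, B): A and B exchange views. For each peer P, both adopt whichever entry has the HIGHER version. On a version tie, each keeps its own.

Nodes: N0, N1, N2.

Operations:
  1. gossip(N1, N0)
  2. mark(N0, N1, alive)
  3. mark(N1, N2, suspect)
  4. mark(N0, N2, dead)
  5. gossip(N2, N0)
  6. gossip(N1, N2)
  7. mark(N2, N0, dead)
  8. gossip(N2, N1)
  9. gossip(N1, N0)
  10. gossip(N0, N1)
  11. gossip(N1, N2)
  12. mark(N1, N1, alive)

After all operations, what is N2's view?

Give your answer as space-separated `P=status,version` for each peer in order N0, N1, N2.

Op 1: gossip N1<->N0 -> N1.N0=(alive,v0) N1.N1=(alive,v0) N1.N2=(alive,v0) | N0.N0=(alive,v0) N0.N1=(alive,v0) N0.N2=(alive,v0)
Op 2: N0 marks N1=alive -> (alive,v1)
Op 3: N1 marks N2=suspect -> (suspect,v1)
Op 4: N0 marks N2=dead -> (dead,v1)
Op 5: gossip N2<->N0 -> N2.N0=(alive,v0) N2.N1=(alive,v1) N2.N2=(dead,v1) | N0.N0=(alive,v0) N0.N1=(alive,v1) N0.N2=(dead,v1)
Op 6: gossip N1<->N2 -> N1.N0=(alive,v0) N1.N1=(alive,v1) N1.N2=(suspect,v1) | N2.N0=(alive,v0) N2.N1=(alive,v1) N2.N2=(dead,v1)
Op 7: N2 marks N0=dead -> (dead,v1)
Op 8: gossip N2<->N1 -> N2.N0=(dead,v1) N2.N1=(alive,v1) N2.N2=(dead,v1) | N1.N0=(dead,v1) N1.N1=(alive,v1) N1.N2=(suspect,v1)
Op 9: gossip N1<->N0 -> N1.N0=(dead,v1) N1.N1=(alive,v1) N1.N2=(suspect,v1) | N0.N0=(dead,v1) N0.N1=(alive,v1) N0.N2=(dead,v1)
Op 10: gossip N0<->N1 -> N0.N0=(dead,v1) N0.N1=(alive,v1) N0.N2=(dead,v1) | N1.N0=(dead,v1) N1.N1=(alive,v1) N1.N2=(suspect,v1)
Op 11: gossip N1<->N2 -> N1.N0=(dead,v1) N1.N1=(alive,v1) N1.N2=(suspect,v1) | N2.N0=(dead,v1) N2.N1=(alive,v1) N2.N2=(dead,v1)
Op 12: N1 marks N1=alive -> (alive,v2)

Answer: N0=dead,1 N1=alive,1 N2=dead,1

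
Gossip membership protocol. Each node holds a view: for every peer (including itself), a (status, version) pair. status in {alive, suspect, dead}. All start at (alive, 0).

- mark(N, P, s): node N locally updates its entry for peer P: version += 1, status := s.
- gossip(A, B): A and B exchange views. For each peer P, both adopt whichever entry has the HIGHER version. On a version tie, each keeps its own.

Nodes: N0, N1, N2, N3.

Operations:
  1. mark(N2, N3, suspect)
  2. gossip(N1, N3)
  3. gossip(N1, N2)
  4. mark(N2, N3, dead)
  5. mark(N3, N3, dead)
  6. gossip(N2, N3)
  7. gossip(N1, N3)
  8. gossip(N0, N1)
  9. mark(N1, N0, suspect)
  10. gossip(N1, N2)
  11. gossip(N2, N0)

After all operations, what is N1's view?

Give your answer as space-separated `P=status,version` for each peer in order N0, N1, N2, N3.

Answer: N0=suspect,1 N1=alive,0 N2=alive,0 N3=dead,2

Derivation:
Op 1: N2 marks N3=suspect -> (suspect,v1)
Op 2: gossip N1<->N3 -> N1.N0=(alive,v0) N1.N1=(alive,v0) N1.N2=(alive,v0) N1.N3=(alive,v0) | N3.N0=(alive,v0) N3.N1=(alive,v0) N3.N2=(alive,v0) N3.N3=(alive,v0)
Op 3: gossip N1<->N2 -> N1.N0=(alive,v0) N1.N1=(alive,v0) N1.N2=(alive,v0) N1.N3=(suspect,v1) | N2.N0=(alive,v0) N2.N1=(alive,v0) N2.N2=(alive,v0) N2.N3=(suspect,v1)
Op 4: N2 marks N3=dead -> (dead,v2)
Op 5: N3 marks N3=dead -> (dead,v1)
Op 6: gossip N2<->N3 -> N2.N0=(alive,v0) N2.N1=(alive,v0) N2.N2=(alive,v0) N2.N3=(dead,v2) | N3.N0=(alive,v0) N3.N1=(alive,v0) N3.N2=(alive,v0) N3.N3=(dead,v2)
Op 7: gossip N1<->N3 -> N1.N0=(alive,v0) N1.N1=(alive,v0) N1.N2=(alive,v0) N1.N3=(dead,v2) | N3.N0=(alive,v0) N3.N1=(alive,v0) N3.N2=(alive,v0) N3.N3=(dead,v2)
Op 8: gossip N0<->N1 -> N0.N0=(alive,v0) N0.N1=(alive,v0) N0.N2=(alive,v0) N0.N3=(dead,v2) | N1.N0=(alive,v0) N1.N1=(alive,v0) N1.N2=(alive,v0) N1.N3=(dead,v2)
Op 9: N1 marks N0=suspect -> (suspect,v1)
Op 10: gossip N1<->N2 -> N1.N0=(suspect,v1) N1.N1=(alive,v0) N1.N2=(alive,v0) N1.N3=(dead,v2) | N2.N0=(suspect,v1) N2.N1=(alive,v0) N2.N2=(alive,v0) N2.N3=(dead,v2)
Op 11: gossip N2<->N0 -> N2.N0=(suspect,v1) N2.N1=(alive,v0) N2.N2=(alive,v0) N2.N3=(dead,v2) | N0.N0=(suspect,v1) N0.N1=(alive,v0) N0.N2=(alive,v0) N0.N3=(dead,v2)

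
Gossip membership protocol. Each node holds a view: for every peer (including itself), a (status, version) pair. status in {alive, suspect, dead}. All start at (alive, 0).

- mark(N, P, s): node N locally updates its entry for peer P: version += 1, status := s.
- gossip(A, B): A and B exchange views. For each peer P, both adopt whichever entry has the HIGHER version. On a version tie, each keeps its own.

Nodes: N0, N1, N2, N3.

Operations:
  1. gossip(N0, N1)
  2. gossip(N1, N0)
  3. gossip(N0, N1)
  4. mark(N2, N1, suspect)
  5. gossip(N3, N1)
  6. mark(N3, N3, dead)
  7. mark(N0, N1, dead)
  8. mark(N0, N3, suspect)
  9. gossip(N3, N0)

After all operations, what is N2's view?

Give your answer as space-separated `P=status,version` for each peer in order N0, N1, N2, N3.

Answer: N0=alive,0 N1=suspect,1 N2=alive,0 N3=alive,0

Derivation:
Op 1: gossip N0<->N1 -> N0.N0=(alive,v0) N0.N1=(alive,v0) N0.N2=(alive,v0) N0.N3=(alive,v0) | N1.N0=(alive,v0) N1.N1=(alive,v0) N1.N2=(alive,v0) N1.N3=(alive,v0)
Op 2: gossip N1<->N0 -> N1.N0=(alive,v0) N1.N1=(alive,v0) N1.N2=(alive,v0) N1.N3=(alive,v0) | N0.N0=(alive,v0) N0.N1=(alive,v0) N0.N2=(alive,v0) N0.N3=(alive,v0)
Op 3: gossip N0<->N1 -> N0.N0=(alive,v0) N0.N1=(alive,v0) N0.N2=(alive,v0) N0.N3=(alive,v0) | N1.N0=(alive,v0) N1.N1=(alive,v0) N1.N2=(alive,v0) N1.N3=(alive,v0)
Op 4: N2 marks N1=suspect -> (suspect,v1)
Op 5: gossip N3<->N1 -> N3.N0=(alive,v0) N3.N1=(alive,v0) N3.N2=(alive,v0) N3.N3=(alive,v0) | N1.N0=(alive,v0) N1.N1=(alive,v0) N1.N2=(alive,v0) N1.N3=(alive,v0)
Op 6: N3 marks N3=dead -> (dead,v1)
Op 7: N0 marks N1=dead -> (dead,v1)
Op 8: N0 marks N3=suspect -> (suspect,v1)
Op 9: gossip N3<->N0 -> N3.N0=(alive,v0) N3.N1=(dead,v1) N3.N2=(alive,v0) N3.N3=(dead,v1) | N0.N0=(alive,v0) N0.N1=(dead,v1) N0.N2=(alive,v0) N0.N3=(suspect,v1)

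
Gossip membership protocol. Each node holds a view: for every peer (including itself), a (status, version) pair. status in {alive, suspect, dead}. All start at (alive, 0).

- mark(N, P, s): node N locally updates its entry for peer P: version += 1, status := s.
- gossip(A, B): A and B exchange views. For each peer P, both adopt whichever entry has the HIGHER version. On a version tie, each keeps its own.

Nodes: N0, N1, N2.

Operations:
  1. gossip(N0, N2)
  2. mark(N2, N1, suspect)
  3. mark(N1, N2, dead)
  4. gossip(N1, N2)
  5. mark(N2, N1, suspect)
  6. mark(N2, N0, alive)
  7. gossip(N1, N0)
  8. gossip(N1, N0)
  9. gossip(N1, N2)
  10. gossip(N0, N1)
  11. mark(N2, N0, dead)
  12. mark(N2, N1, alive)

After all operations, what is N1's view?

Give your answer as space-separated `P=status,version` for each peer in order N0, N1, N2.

Answer: N0=alive,1 N1=suspect,2 N2=dead,1

Derivation:
Op 1: gossip N0<->N2 -> N0.N0=(alive,v0) N0.N1=(alive,v0) N0.N2=(alive,v0) | N2.N0=(alive,v0) N2.N1=(alive,v0) N2.N2=(alive,v0)
Op 2: N2 marks N1=suspect -> (suspect,v1)
Op 3: N1 marks N2=dead -> (dead,v1)
Op 4: gossip N1<->N2 -> N1.N0=(alive,v0) N1.N1=(suspect,v1) N1.N2=(dead,v1) | N2.N0=(alive,v0) N2.N1=(suspect,v1) N2.N2=(dead,v1)
Op 5: N2 marks N1=suspect -> (suspect,v2)
Op 6: N2 marks N0=alive -> (alive,v1)
Op 7: gossip N1<->N0 -> N1.N0=(alive,v0) N1.N1=(suspect,v1) N1.N2=(dead,v1) | N0.N0=(alive,v0) N0.N1=(suspect,v1) N0.N2=(dead,v1)
Op 8: gossip N1<->N0 -> N1.N0=(alive,v0) N1.N1=(suspect,v1) N1.N2=(dead,v1) | N0.N0=(alive,v0) N0.N1=(suspect,v1) N0.N2=(dead,v1)
Op 9: gossip N1<->N2 -> N1.N0=(alive,v1) N1.N1=(suspect,v2) N1.N2=(dead,v1) | N2.N0=(alive,v1) N2.N1=(suspect,v2) N2.N2=(dead,v1)
Op 10: gossip N0<->N1 -> N0.N0=(alive,v1) N0.N1=(suspect,v2) N0.N2=(dead,v1) | N1.N0=(alive,v1) N1.N1=(suspect,v2) N1.N2=(dead,v1)
Op 11: N2 marks N0=dead -> (dead,v2)
Op 12: N2 marks N1=alive -> (alive,v3)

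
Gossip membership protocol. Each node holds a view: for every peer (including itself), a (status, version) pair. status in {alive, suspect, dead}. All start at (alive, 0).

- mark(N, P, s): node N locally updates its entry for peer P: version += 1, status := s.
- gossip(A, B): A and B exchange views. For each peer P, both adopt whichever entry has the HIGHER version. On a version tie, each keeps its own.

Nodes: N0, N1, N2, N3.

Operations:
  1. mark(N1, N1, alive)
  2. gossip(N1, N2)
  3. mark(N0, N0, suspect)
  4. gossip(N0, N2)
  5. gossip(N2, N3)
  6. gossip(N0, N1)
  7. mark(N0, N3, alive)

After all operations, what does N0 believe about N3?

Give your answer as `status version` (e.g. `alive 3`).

Op 1: N1 marks N1=alive -> (alive,v1)
Op 2: gossip N1<->N2 -> N1.N0=(alive,v0) N1.N1=(alive,v1) N1.N2=(alive,v0) N1.N3=(alive,v0) | N2.N0=(alive,v0) N2.N1=(alive,v1) N2.N2=(alive,v0) N2.N3=(alive,v0)
Op 3: N0 marks N0=suspect -> (suspect,v1)
Op 4: gossip N0<->N2 -> N0.N0=(suspect,v1) N0.N1=(alive,v1) N0.N2=(alive,v0) N0.N3=(alive,v0) | N2.N0=(suspect,v1) N2.N1=(alive,v1) N2.N2=(alive,v0) N2.N3=(alive,v0)
Op 5: gossip N2<->N3 -> N2.N0=(suspect,v1) N2.N1=(alive,v1) N2.N2=(alive,v0) N2.N3=(alive,v0) | N3.N0=(suspect,v1) N3.N1=(alive,v1) N3.N2=(alive,v0) N3.N3=(alive,v0)
Op 6: gossip N0<->N1 -> N0.N0=(suspect,v1) N0.N1=(alive,v1) N0.N2=(alive,v0) N0.N3=(alive,v0) | N1.N0=(suspect,v1) N1.N1=(alive,v1) N1.N2=(alive,v0) N1.N3=(alive,v0)
Op 7: N0 marks N3=alive -> (alive,v1)

Answer: alive 1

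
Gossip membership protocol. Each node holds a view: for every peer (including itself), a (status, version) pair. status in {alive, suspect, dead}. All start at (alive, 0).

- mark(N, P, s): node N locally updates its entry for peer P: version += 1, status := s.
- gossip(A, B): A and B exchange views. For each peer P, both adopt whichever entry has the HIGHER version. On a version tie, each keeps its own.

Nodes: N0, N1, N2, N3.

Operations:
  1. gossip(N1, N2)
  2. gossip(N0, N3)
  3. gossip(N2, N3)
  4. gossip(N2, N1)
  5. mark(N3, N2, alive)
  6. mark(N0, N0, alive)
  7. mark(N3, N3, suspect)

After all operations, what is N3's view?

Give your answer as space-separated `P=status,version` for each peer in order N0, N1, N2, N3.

Answer: N0=alive,0 N1=alive,0 N2=alive,1 N3=suspect,1

Derivation:
Op 1: gossip N1<->N2 -> N1.N0=(alive,v0) N1.N1=(alive,v0) N1.N2=(alive,v0) N1.N3=(alive,v0) | N2.N0=(alive,v0) N2.N1=(alive,v0) N2.N2=(alive,v0) N2.N3=(alive,v0)
Op 2: gossip N0<->N3 -> N0.N0=(alive,v0) N0.N1=(alive,v0) N0.N2=(alive,v0) N0.N3=(alive,v0) | N3.N0=(alive,v0) N3.N1=(alive,v0) N3.N2=(alive,v0) N3.N3=(alive,v0)
Op 3: gossip N2<->N3 -> N2.N0=(alive,v0) N2.N1=(alive,v0) N2.N2=(alive,v0) N2.N3=(alive,v0) | N3.N0=(alive,v0) N3.N1=(alive,v0) N3.N2=(alive,v0) N3.N3=(alive,v0)
Op 4: gossip N2<->N1 -> N2.N0=(alive,v0) N2.N1=(alive,v0) N2.N2=(alive,v0) N2.N3=(alive,v0) | N1.N0=(alive,v0) N1.N1=(alive,v0) N1.N2=(alive,v0) N1.N3=(alive,v0)
Op 5: N3 marks N2=alive -> (alive,v1)
Op 6: N0 marks N0=alive -> (alive,v1)
Op 7: N3 marks N3=suspect -> (suspect,v1)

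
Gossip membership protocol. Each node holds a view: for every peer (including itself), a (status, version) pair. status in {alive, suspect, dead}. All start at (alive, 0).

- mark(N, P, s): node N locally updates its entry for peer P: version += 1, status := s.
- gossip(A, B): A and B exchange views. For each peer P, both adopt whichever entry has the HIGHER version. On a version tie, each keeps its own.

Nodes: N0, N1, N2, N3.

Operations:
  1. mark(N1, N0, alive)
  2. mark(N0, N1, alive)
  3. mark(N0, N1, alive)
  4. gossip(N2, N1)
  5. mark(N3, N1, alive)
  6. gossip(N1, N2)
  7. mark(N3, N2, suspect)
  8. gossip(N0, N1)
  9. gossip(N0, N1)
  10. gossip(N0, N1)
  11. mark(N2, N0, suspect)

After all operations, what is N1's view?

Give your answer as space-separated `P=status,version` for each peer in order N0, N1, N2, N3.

Op 1: N1 marks N0=alive -> (alive,v1)
Op 2: N0 marks N1=alive -> (alive,v1)
Op 3: N0 marks N1=alive -> (alive,v2)
Op 4: gossip N2<->N1 -> N2.N0=(alive,v1) N2.N1=(alive,v0) N2.N2=(alive,v0) N2.N3=(alive,v0) | N1.N0=(alive,v1) N1.N1=(alive,v0) N1.N2=(alive,v0) N1.N3=(alive,v0)
Op 5: N3 marks N1=alive -> (alive,v1)
Op 6: gossip N1<->N2 -> N1.N0=(alive,v1) N1.N1=(alive,v0) N1.N2=(alive,v0) N1.N3=(alive,v0) | N2.N0=(alive,v1) N2.N1=(alive,v0) N2.N2=(alive,v0) N2.N3=(alive,v0)
Op 7: N3 marks N2=suspect -> (suspect,v1)
Op 8: gossip N0<->N1 -> N0.N0=(alive,v1) N0.N1=(alive,v2) N0.N2=(alive,v0) N0.N3=(alive,v0) | N1.N0=(alive,v1) N1.N1=(alive,v2) N1.N2=(alive,v0) N1.N3=(alive,v0)
Op 9: gossip N0<->N1 -> N0.N0=(alive,v1) N0.N1=(alive,v2) N0.N2=(alive,v0) N0.N3=(alive,v0) | N1.N0=(alive,v1) N1.N1=(alive,v2) N1.N2=(alive,v0) N1.N3=(alive,v0)
Op 10: gossip N0<->N1 -> N0.N0=(alive,v1) N0.N1=(alive,v2) N0.N2=(alive,v0) N0.N3=(alive,v0) | N1.N0=(alive,v1) N1.N1=(alive,v2) N1.N2=(alive,v0) N1.N3=(alive,v0)
Op 11: N2 marks N0=suspect -> (suspect,v2)

Answer: N0=alive,1 N1=alive,2 N2=alive,0 N3=alive,0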